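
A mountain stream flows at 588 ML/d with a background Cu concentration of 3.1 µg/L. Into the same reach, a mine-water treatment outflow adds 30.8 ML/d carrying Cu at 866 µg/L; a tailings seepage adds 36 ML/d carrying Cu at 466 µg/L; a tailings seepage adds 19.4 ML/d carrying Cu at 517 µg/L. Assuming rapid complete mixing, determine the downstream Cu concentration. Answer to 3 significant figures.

Flow-weighted average: C = (588.0·3.100 + 30.80·866.0 + 36.00·466.0 + 19.40·517.0) / 674.2 = 55300/674.2 = 82.03 µg/L.

82.0 µg/L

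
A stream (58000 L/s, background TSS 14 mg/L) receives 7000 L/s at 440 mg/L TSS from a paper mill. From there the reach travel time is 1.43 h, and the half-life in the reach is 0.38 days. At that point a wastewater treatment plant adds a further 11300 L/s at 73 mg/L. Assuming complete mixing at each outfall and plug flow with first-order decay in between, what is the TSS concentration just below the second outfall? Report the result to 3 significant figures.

56.6 mg/L

Mass balance: C = (58000·14.00 + 7000·440.0) / 65000 = 3892000/65000 = 59.88 mg/L; combined flow 65000 L/s.
Half-life 0.38 d → k = ln 2 / 0.38 = 1.824 d⁻¹.
Applying C = C₀e^(−kt): 59.88 × 0.8970 = 53.71 mg/L.
At the second outfall, C = (65000·53.71 + 11300·73.00) / (65000 + 11300) = 56.57 mg/L.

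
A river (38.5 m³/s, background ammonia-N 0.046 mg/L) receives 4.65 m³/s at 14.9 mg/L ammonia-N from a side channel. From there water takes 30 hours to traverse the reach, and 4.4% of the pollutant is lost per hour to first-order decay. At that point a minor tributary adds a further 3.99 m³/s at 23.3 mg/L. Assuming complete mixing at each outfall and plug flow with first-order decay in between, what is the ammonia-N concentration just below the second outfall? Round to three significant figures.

Mixed concentration C = ΣQC/ΣQ = (38.50·0.04600 + 4.650·14.90) / 43.15 = 71.06/43.15 = 1.647 mg/L; combined flow 43.15 m³/s.
4.4%/h lost → k = −ln(1 − 0.044) = 0.04500 h⁻¹.
Applying C = C₀e^(−kt): 1.647 × 0.2593 = 0.4269 mg/L.
At the second outfall, C = (43.15·0.4269 + 3.990·23.30) / (43.15 + 3.990) = 2.363 mg/L.

2.36 mg/L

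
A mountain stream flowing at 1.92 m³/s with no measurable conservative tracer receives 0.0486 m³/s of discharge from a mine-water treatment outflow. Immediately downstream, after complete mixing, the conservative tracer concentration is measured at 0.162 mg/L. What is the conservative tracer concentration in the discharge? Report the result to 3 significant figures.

6.56 mg/L

Mass balance: 1.920·0 + 0.04860·Cₑ = 1.969·0.1620
→ Cₑ = (1.969·0.1620 − 1.920·0) / 0.04860 = 6.562 mg/L.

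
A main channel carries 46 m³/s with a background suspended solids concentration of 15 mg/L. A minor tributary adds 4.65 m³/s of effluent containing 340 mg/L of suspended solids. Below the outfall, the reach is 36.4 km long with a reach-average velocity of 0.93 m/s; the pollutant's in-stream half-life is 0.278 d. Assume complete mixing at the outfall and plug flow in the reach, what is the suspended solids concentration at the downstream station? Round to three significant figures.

Mixed concentration C = ΣQC/ΣQ = (46.00·15.00 + 4.650·340.0) / 50.65 = 2271/50.65 = 44.84 mg/L.
Travel time t = 36.4·1000 / 0.93 = 39140 s = 10.87 h.
Half-life 0.278 d → k = ln 2 / 0.278 = 2.493 d⁻¹.
Applying C = C₀e^(−kt): 44.84 × 0.3232 = 14.49 mg/L.

14.5 mg/L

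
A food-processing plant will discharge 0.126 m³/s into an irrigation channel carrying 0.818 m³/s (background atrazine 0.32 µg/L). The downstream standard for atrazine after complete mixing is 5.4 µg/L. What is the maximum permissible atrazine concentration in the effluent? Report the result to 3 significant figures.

At the limit, (Qr·Cr + Qe·Cₑ)/(Qr + Qe) = 5.4:
Cₑ = (0.9440·5.4 − 0.8180·0.3200) / 0.1260 = 38.38 µg/L.

38.4 µg/L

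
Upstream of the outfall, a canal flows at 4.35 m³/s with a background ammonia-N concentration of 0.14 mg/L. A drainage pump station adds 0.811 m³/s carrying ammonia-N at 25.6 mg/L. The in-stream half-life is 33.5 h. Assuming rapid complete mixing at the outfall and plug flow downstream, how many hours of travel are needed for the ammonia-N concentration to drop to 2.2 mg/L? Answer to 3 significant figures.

Mass balance: C = (4.350·0.1400 + 0.8110·25.60) / 5.161 = 21.37/5.161 = 4.141 mg/L.
Half-life 33.5 h → k = ln 2 / 33.5 = 0.02069 h⁻¹ = 0.4966 d⁻¹.
4.141·exp(−k·t) = 2.2 → t = ln(4.141/2.2)/k = 110000 s = 30.57 h.

30.6 h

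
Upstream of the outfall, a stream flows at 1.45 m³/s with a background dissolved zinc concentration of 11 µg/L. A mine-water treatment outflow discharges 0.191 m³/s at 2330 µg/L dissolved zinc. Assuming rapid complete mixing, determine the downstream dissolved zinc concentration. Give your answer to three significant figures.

After mixing, C = (1.450·11.00 + 0.1910·2330) / 1.641 = 461.0/1.641 = 280.9 µg/L.

281 µg/L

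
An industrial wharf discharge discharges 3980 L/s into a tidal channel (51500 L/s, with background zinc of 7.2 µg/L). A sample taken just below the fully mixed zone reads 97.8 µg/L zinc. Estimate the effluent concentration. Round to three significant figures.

Mass balance: 51500·7.200 + 3980·Cₑ = 55480·97.80
→ Cₑ = (55480·97.80 − 51500·7.200) / 3980 = 1270 µg/L.

1270 µg/L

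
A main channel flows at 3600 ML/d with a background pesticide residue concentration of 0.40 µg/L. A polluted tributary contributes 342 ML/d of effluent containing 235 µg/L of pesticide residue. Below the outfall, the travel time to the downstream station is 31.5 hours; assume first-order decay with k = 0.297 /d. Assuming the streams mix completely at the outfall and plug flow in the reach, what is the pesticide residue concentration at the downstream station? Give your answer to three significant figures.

14.1 µg/L

Mass balance: C = (3600·0.4000 + 342.0·235.0) / 3942 = 81810/3942 = 20.75 µg/L.
First-order decay: C = 20.75·exp(−k·t) = 20.75·0.6772 = 14.05 µg/L.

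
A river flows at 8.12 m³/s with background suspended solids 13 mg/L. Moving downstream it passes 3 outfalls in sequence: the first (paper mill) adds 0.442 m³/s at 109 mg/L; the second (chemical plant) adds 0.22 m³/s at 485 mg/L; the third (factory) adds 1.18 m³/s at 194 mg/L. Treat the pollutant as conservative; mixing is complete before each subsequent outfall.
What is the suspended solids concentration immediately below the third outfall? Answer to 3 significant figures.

49.1 mg/L

Below outfall 1: Q → 8.562 m³/s, C = (8.120·13.00 + 0.4420·109.0)/8.562 = 17.96 mg/L.
Below outfall 2: Q → 8.782 m³/s, C = (8.562·17.96 + 0.2200·485.0)/8.782 = 29.66 mg/L.
Below outfall 3: Q → 9.962 m³/s, C = (8.782·29.66 + 1.180·194.0)/9.962 = 49.12 mg/L.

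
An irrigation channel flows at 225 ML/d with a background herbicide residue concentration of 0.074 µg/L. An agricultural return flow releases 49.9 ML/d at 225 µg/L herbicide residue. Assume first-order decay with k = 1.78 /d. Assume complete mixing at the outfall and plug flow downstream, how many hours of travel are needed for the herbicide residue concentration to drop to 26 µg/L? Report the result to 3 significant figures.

Flow-weighted average: C = (225.0·0.07400 + 49.90·225.0) / 274.9 = 11240/274.9 = 40.90 µg/L.
40.90·exp(−k·t) = 26 → t = ln(40.90/26)/k = 21990 s = 6.109 h.

6.11 h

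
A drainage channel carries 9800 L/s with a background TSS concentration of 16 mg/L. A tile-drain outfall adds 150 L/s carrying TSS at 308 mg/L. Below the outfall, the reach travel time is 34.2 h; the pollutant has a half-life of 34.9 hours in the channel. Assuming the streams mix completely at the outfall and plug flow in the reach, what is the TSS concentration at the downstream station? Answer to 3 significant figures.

Mass balance: C = (9800·16.00 + 150.0·308.0) / 9950 = 203000/9950 = 20.40 mg/L.
Half-life 34.9 h → k = ln 2 / 34.9 = 0.01986 h⁻¹ = 0.4767 d⁻¹.
First-order decay: C = 20.40·exp(−k·t) = 20.40·0.5070 = 10.34 mg/L.

10.3 mg/L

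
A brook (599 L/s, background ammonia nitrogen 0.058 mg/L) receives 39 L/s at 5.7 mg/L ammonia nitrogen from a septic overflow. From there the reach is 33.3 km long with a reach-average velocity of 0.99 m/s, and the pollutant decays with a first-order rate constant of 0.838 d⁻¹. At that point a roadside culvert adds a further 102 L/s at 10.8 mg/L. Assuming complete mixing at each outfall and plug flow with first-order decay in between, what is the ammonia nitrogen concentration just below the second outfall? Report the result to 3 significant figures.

Flow-weighted average: C = (599.0·0.05800 + 39.00·5.700) / 638.0 = 257.0/638.0 = 0.4029 mg/L; combined flow 638.0 L/s.
Travel time t = 33.3·1000 / 0.99 = 33640 s = 9.343 h.
After decay, C = 0.4029 × e^(−kt) = 0.4029 × 0.7216 = 0.2907 mg/L.
At the second outfall, C = (638.0·0.2907 + 102.0·10.80) / (638.0 + 102.0) = 1.739 mg/L.

1.74 mg/L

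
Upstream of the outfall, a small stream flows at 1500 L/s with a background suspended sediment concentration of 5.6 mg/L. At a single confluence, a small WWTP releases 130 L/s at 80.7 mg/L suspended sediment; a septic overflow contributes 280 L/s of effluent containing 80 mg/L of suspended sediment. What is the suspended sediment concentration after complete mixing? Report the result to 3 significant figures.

21.6 mg/L

Flow-weighted average: C = (1500·5.600 + 130.0·80.70 + 280.0·80.00) / 1910 = 41290/1910 = 21.62 mg/L.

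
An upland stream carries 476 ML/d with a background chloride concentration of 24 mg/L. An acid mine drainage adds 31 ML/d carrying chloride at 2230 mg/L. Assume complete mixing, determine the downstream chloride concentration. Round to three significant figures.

159 mg/L

Mixed concentration C = ΣQC/ΣQ = (476.0·24.00 + 31.00·2230) / 507.0 = 80550/507.0 = 158.9 mg/L.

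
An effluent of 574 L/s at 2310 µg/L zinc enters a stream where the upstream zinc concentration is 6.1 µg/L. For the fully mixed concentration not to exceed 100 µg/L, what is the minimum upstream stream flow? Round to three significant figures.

13500 L/s

Set C_mix = 100: (Q·6.100 + 574.0·2310) / (Q + 574.0) = 100
→ Q = 574.0·(2310 − 100)/(100 − 6.100) = 13510 L/s.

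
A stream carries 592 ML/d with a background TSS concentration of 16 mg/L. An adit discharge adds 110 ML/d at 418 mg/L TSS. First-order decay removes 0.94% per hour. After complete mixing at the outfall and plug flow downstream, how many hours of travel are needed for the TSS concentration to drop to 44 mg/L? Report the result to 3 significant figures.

62.0 h

Conservation of mass: C = (592.0·16.00 + 110.0·418.0) / 702.0 = 55450/702.0 = 78.99 mg/L.
0.94%/h lost → k = −ln(1 − 0.0094) = 0.009444 h⁻¹.
78.99·exp(−k·t) = 44 → t = ln(78.99/44)/k = 223000 s = 61.96 h.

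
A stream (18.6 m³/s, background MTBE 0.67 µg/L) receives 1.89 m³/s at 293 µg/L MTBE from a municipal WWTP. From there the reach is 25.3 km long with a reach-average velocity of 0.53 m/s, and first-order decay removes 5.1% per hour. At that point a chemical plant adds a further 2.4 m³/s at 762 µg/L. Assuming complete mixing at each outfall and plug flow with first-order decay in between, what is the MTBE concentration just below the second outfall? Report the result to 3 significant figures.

Flow-weighted average: C = (18.60·0.6700 + 1.890·293.0) / 20.49 = 566.2/20.49 = 27.63 µg/L; combined flow 20.49 m³/s.
Travel time t = 25.3·1000 / 0.53 = 47740 s = 13.26 h.
5.1%/h lost → k = −ln(1 − 0.051) = 0.05235 h⁻¹.
First-order decay: C = 27.63·exp(−k·t) = 27.63·0.4995 = 13.80 µg/L.
At the second outfall, C = (20.49·13.80 + 2.400·762.0) / (20.49 + 2.400) = 92.25 µg/L.

92.3 µg/L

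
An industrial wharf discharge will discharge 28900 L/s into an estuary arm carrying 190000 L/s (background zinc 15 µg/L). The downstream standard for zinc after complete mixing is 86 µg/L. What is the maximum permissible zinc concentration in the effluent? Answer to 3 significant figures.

At the limit, (Qr·Cr + Qe·Cₑ)/(Qr + Qe) = 86:
Cₑ = (218900·86 − 190000·15.00) / 28900 = 552.8 µg/L.

553 µg/L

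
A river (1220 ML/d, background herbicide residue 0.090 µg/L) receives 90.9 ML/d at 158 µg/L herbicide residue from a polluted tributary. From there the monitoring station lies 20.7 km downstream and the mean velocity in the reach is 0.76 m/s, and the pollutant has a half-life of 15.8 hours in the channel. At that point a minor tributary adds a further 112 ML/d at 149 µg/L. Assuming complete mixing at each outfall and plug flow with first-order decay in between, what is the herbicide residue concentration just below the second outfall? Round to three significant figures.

19.0 µg/L

Conservation of mass: C = (1220·0.09000 + 90.90·158.0) / 1311 = 14470/1311 = 11.04 µg/L; combined flow 1311 ML/d.
Travel time t = 20.7·1000 / 0.76 = 27240 s = 7.566 h.
Half-life 15.8 h → k = ln 2 / 15.8 = 0.04387 h⁻¹ = 1.053 d⁻¹.
Decay over the reach: 11.04·exp(−kt) = 11.04·0.7176 = 7.922 µg/L.
Second outfall: C = (1311·7.922 + 112.0·149.0)/1423 = 19.03 µg/L.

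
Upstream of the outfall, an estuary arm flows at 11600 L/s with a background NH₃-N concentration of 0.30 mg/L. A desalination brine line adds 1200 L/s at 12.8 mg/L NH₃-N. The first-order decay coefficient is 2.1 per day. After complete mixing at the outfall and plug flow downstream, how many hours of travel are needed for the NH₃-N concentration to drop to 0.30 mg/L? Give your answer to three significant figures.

18.2 h

Conservation of mass: C = (11600·0.3000 + 1200·12.80) / 12800 = 18840/12800 = 1.472 mg/L.
1.472·exp(−k·t) = 0.30 → t = ln(1.472/0.30)/k = 65440 s = 18.18 h.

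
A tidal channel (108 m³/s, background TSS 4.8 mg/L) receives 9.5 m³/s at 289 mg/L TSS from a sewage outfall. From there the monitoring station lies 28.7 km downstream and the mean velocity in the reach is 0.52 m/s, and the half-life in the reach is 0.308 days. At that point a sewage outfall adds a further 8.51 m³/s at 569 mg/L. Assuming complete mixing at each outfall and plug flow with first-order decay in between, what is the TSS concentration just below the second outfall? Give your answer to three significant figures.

44.6 mg/L

Mass balance: C = (108.0·4.800 + 9.500·289.0) / 117.5 = 3264/117.5 = 27.78 mg/L; combined flow 117.5 m³/s.
Travel time t = 28.7·1000 / 0.52 = 55190 s = 15.33 h.
Half-life 0.308 d → k = ln 2 / 0.308 = 2.250 d⁻¹.
After decay, C = 27.78 × e^(−kt) = 27.78 × 0.2375 = 6.597 mg/L.
At the second outfall, C = (117.5·6.597 + 8.510·569.0) / (117.5 + 8.510) = 44.58 mg/L.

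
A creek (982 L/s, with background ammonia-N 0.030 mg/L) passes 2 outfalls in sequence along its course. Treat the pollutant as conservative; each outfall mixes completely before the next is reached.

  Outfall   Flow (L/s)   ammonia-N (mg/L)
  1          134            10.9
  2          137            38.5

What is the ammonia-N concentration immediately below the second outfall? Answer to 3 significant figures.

After outfall 1: Q = 982.0 + 134.0 = 1116 L/s; C = (982.0·0.03000 + 134.0·10.90)/1116 = 1.335 mg/L.
After outfall 2: Q = 1116 + 137.0 = 1253 L/s; C = (1116·1.335 + 137.0·38.50)/1253 = 5.399 mg/L.

5.40 mg/L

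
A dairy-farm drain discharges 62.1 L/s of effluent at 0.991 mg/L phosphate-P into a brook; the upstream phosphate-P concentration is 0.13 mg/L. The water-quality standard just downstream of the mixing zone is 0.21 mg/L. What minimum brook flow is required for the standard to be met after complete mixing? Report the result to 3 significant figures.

606 L/s

Set C_mix = 0.21: (Q·0.1300 + 62.10·0.9910) / (Q + 62.10) = 0.21
→ Q = 62.10·(0.9910 − 0.21)/(0.21 − 0.1300) = 606.3 L/s.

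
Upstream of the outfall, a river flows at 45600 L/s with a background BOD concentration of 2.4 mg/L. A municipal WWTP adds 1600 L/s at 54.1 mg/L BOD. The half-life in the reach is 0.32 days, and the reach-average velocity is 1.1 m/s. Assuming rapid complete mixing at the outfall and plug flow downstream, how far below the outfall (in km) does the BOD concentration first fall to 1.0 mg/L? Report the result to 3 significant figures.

62.5 km

Flow-weighted average: C = (45600·2.400 + 1600·54.10) / 47200 = 196000/47200 = 4.153 mg/L.
Half-life 0.32 d → k = ln 2 / 0.32 = 2.166 d⁻¹.
Set 4.153·exp(−k·t) = 1.0 → t = ln(4.153/1.0)/k = 56790 s = 15.77 h.
Distance = v·t = 1.1·56790 = 62470 m = 62.47 km.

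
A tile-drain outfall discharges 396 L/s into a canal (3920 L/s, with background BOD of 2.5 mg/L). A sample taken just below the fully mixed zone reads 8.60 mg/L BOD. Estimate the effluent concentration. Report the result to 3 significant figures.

69.0 mg/L

Mass balance: 3920·2.500 + 396.0·Cₑ = 4316·8.600
→ Cₑ = (4316·8.600 − 3920·2.500) / 396.0 = 68.98 mg/L.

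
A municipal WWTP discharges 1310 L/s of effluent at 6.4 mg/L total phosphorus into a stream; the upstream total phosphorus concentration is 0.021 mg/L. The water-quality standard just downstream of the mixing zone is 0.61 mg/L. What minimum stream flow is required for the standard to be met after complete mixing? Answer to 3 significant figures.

12900 L/s

Set C_mix = 0.61: (Q·0.02100 + 1310·6.400) / (Q + 1310) = 0.61
→ Q = 1310·(6.400 − 0.61)/(0.61 − 0.02100) = 12880 L/s.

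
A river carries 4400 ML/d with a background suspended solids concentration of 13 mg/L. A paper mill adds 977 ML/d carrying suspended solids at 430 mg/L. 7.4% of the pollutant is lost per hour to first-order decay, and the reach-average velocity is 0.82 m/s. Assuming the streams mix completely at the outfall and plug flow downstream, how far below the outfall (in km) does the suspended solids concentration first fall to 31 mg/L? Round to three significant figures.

40.4 km

Mixed concentration C = ΣQC/ΣQ = (4400·13.00 + 977.0·430.0) / 5377 = 477300/5377 = 88.77 mg/L.
7.4%/h lost → k = −ln(1 − 0.074) = 0.07688 h⁻¹.
Set 88.77·exp(−k·t) = 31 → t = ln(88.77/31)/k = 49260 s = 13.68 h.
Distance = v·t = 0.82·49260 = 40400 m = 40.40 km.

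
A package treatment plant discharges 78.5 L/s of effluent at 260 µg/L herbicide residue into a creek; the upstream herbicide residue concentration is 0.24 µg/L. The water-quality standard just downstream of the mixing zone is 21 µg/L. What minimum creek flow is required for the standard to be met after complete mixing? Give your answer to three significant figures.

904 L/s

Set C_mix = 21: (Q·0.2400 + 78.50·260.0) / (Q + 78.50) = 21
→ Q = 78.50·(260.0 − 21)/(21 − 0.2400) = 903.7 L/s.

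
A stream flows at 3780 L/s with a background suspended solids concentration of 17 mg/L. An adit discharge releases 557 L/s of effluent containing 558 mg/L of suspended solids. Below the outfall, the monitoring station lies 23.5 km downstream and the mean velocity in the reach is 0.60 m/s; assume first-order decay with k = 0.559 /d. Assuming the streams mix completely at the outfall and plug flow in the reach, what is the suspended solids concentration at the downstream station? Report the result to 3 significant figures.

67.1 mg/L

Conservation of mass: C = (3780·17.00 + 557.0·558.0) / 4337 = 375100/4337 = 86.48 mg/L.
Travel time t = 23.5·1000 / 0.60 = 39170 s = 10.88 h.
After decay, C = 86.48 × e^(−kt) = 86.48 × 0.7762 = 67.12 mg/L.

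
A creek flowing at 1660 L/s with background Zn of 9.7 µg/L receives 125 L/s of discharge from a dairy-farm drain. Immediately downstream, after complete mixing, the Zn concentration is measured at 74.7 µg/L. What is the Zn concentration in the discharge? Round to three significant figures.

938 µg/L

Mass balance: 1660·9.700 + 125.0·Cₑ = 1785·74.70
→ Cₑ = (1785·74.70 − 1660·9.700) / 125.0 = 937.9 µg/L.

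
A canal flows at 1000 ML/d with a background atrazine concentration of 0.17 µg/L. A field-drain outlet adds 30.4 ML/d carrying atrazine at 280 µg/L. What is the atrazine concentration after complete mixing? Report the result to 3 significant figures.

After mixing, C = (1000·0.1700 + 30.40·280.0) / 1030 = 8682/1030 = 8.426 µg/L.

8.43 µg/L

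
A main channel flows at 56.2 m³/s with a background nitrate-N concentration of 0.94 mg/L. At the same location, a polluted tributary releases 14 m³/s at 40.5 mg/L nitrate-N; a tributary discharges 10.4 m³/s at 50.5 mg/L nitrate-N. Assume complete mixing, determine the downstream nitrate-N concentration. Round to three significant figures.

After mixing, C = (56.20·0.9400 + 14.00·40.50 + 10.40·50.50) / 80.60 = 1145/80.60 = 14.21 mg/L.

14.2 mg/L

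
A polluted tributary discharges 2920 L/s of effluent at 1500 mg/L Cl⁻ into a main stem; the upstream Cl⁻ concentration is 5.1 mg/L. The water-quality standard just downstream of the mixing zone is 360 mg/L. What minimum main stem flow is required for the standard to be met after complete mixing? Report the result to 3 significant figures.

9380 L/s

Set C_mix = 360: (Q·5.100 + 2920·1500) / (Q + 2920) = 360
→ Q = 2920·(1500 − 360)/(360 − 5.100) = 9380 L/s.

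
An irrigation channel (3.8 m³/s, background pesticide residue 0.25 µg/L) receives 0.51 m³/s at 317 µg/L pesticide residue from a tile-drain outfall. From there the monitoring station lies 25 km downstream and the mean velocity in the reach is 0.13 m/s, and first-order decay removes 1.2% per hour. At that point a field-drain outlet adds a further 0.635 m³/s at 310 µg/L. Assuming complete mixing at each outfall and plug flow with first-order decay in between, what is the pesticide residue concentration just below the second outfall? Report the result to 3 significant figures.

57.1 µg/L

Flow-weighted average: C = (3.800·0.2500 + 0.5100·317.0) / 4.310 = 162.6/4.310 = 37.73 µg/L; combined flow 4.310 m³/s.
Travel time t = 25·1000 / 0.13 = 192300 s = 53.42 h.
1.2%/h lost → k = −ln(1 − 0.012) = 0.01207 h⁻¹.
Decay over the reach: 37.73·exp(−kt) = 37.73·0.5247 = 19.80 µg/L.
Second outfall: C = (4.310·19.80 + 0.6350·310.0)/4.945 = 57.06 µg/L.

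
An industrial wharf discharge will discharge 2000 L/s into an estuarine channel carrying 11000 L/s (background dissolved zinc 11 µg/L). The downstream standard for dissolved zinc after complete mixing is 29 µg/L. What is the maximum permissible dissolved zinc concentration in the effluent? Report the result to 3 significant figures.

At the limit, (Qr·Cr + Qe·Cₑ)/(Qr + Qe) = 29:
Cₑ = (13000·29 − 11000·11.00) / 2000 = 128.0 µg/L.

128 µg/L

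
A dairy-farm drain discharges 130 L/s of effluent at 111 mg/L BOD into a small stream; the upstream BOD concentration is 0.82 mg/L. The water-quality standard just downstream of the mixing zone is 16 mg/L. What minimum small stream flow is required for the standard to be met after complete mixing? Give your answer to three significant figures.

814 L/s

Set C_mix = 16: (Q·0.8200 + 130.0·111.0) / (Q + 130.0) = 16
→ Q = 130.0·(111.0 − 16)/(16 − 0.8200) = 813.6 L/s.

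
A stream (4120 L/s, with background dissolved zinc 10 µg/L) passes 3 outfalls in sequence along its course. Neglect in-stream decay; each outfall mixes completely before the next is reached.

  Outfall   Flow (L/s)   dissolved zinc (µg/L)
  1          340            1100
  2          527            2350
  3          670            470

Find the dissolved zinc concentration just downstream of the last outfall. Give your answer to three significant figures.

Outfall 1: combined Q = 4460 L/s; C = (4120·10.00 + 340.0·1100)/4460 = 93.09 µg/L.
Outfall 2: combined Q = 4987 L/s; C = (4460·93.09 + 527.0·2350)/4987 = 331.6 µg/L.
Outfall 3: combined Q = 5657 L/s; C = (4987·331.6 + 670.0·470.0)/5657 = 348.0 µg/L.

348 µg/L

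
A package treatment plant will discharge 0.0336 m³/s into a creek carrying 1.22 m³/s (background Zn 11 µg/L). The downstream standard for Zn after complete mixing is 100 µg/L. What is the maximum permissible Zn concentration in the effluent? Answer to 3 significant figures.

At the limit, (Qr·Cr + Qe·Cₑ)/(Qr + Qe) = 100:
Cₑ = (1.254·100 − 1.220·11.00) / 0.03360 = 3332 µg/L.

3330 µg/L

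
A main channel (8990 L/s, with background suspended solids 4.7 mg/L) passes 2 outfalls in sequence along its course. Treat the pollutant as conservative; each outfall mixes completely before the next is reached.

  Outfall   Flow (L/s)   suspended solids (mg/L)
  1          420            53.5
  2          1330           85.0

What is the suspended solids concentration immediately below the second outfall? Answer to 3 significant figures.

16.6 mg/L

After outfall 1: Q = 8990 + 420.0 = 9410 L/s; C = (8990·4.700 + 420.0·53.50)/9410 = 6.878 mg/L.
After outfall 2: Q = 9410 + 1330 = 10740 L/s; C = (9410·6.878 + 1330·85.00)/10740 = 16.55 mg/L.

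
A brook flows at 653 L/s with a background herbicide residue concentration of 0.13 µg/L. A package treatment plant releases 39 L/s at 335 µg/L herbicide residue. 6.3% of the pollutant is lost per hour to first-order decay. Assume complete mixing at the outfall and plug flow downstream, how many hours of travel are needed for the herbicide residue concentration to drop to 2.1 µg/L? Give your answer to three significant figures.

Flow-weighted average: C = (653.0·0.1300 + 39.00·335.0) / 692.0 = 13150/692.0 = 19.00 µg/L.
6.3%/h lost → k = −ln(1 − 0.063) = 0.06507 h⁻¹.
19.00·exp(−k·t) = 2.1 → t = ln(19.00/2.1)/k = 121900 s = 33.85 h.

33.8 h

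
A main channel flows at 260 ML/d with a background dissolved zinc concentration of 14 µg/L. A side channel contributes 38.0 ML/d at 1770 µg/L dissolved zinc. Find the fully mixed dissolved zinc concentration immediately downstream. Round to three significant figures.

238 µg/L

Mixed concentration C = ΣQC/ΣQ = (260.0·14.00 + 38.00·1770) / 298.0 = 70900/298.0 = 237.9 µg/L.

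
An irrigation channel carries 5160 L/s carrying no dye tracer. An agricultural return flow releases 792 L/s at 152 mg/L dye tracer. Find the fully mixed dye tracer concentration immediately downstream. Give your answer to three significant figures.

20.2 mg/L

Mixed concentration C = ΣQC/ΣQ = (5160·0 + 792.0·152.0) / 5952 = 120400/5952 = 20.23 mg/L.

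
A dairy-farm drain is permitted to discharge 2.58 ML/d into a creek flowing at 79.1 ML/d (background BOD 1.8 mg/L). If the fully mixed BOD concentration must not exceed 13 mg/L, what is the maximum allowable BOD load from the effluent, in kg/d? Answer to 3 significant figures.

Mass balance at the limit: 79.10·1.800 + 2.580·Cₑ = 81.68·13 → Cₑ = 356.4 mg/L.
2.580 ML/d = 0.02986 m³/s. Load = 0.02986 m³/s × 356.4 g/m³ × 86 400 s/d = 919.5 kg/d.

919 kg/d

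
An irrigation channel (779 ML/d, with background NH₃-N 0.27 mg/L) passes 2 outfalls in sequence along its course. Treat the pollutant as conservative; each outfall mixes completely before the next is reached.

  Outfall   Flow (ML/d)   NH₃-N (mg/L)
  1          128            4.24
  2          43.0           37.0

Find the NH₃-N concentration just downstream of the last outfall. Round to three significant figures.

2.47 mg/L

Below outfall 1: Q → 907.0 ML/d, C = (779.0·0.2700 + 128.0·4.240)/907.0 = 0.8303 mg/L.
Below outfall 2: Q → 950.0 ML/d, C = (907.0·0.8303 + 43.00·37.00)/950.0 = 2.467 mg/L.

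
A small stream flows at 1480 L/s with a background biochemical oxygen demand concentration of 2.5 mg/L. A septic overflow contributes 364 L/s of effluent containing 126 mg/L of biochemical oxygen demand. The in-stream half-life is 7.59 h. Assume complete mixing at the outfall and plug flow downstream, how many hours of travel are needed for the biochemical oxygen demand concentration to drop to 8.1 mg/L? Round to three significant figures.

13.1 h

After mixing, C = (1480·2.500 + 364.0·126.0) / 1844 = 49560/1844 = 26.88 mg/L.
Half-life 7.59 h → k = ln 2 / 7.59 = 0.09132 h⁻¹ = 2.192 d⁻¹.
26.88·exp(−k·t) = 8.1 → t = ln(26.88/8.1)/k = 47280 s = 13.13 h.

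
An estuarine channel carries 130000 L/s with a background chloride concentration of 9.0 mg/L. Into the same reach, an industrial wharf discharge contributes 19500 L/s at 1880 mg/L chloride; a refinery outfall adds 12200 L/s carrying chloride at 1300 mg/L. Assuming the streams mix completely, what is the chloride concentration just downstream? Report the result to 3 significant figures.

Flow-weighted average: C = (130000·9.000 + 19500·1880 + 12200·1300) / 161700 = 53690000/161700 = 332.0 mg/L.

332 mg/L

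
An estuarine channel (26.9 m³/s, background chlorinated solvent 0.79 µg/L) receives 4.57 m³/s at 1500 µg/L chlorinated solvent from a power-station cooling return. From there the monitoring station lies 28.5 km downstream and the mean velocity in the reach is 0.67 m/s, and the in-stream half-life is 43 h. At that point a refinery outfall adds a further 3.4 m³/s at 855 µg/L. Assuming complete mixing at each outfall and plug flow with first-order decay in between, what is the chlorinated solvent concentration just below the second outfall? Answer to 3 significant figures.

246 µg/L

Mixed concentration C = ΣQC/ΣQ = (26.90·0.7900 + 4.570·1500) / 31.47 = 6876/31.47 = 218.5 µg/L; combined flow 31.47 m³/s.
Travel time t = 28.5·1000 / 0.67 = 42540 s = 11.82 h.
Half-life 43 h → k = ln 2 / 43 = 0.01612 h⁻¹ = 0.3869 d⁻¹.
Decay over the reach: 218.5·exp(−kt) = 218.5·0.8266 = 180.6 µg/L.
At the second outfall, C = (31.47·180.6 + 3.400·855.0) / (31.47 + 3.400) = 246.4 µg/L.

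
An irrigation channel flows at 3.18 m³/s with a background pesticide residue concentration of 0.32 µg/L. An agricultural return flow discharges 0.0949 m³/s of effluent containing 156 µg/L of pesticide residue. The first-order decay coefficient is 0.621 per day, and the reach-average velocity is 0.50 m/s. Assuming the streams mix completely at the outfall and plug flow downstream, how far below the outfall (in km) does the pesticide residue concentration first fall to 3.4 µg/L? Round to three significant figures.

24.4 km

Flow-weighted average: C = (3.180·0.3200 + 0.09490·156.0) / 3.275 = 15.82/3.275 = 4.831 µg/L.
Set 4.831·exp(−k·t) = 3.4 → t = ln(4.831/3.4)/k = 48880 s = 13.58 h.
Distance = v·t = 0.50·48880 = 24440 m = 24.44 km.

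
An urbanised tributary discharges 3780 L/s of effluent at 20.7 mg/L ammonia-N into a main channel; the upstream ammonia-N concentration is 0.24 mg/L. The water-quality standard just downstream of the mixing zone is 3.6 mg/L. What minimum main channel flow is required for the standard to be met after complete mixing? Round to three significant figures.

Set C_mix = 3.6: (Q·0.2400 + 3780·20.70) / (Q + 3780) = 3.6
→ Q = 3780·(20.70 − 3.6)/(3.6 − 0.2400) = 19240 L/s.

19200 L/s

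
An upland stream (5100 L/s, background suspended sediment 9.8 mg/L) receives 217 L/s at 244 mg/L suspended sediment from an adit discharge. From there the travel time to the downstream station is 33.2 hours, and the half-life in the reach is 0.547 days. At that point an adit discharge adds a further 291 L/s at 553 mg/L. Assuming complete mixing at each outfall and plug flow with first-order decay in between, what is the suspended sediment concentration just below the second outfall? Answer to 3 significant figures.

After mixing, C = (5100·9.800 + 217.0·244.0) / 5317 = 102900/5317 = 19.36 mg/L; combined flow 5317 L/s.
Half-life 0.547 d → k = ln 2 / 0.547 = 1.267 d⁻¹.
Applying C = C₀e^(−kt): 19.36 × 0.1733 = 3.354 mg/L.
At the second outfall, C = (5317·3.354 + 291.0·553.0) / (5317 + 291.0) = 31.88 mg/L.

31.9 mg/L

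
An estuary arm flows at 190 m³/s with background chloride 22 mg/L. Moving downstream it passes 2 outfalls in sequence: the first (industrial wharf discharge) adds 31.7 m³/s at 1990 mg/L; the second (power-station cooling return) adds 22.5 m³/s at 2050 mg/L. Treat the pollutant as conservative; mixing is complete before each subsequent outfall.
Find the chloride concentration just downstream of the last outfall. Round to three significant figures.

Outfall 1: combined Q = 221.7 m³/s; C = (190.0·22.00 + 31.70·1990)/221.7 = 303.4 mg/L.
Outfall 2: combined Q = 244.2 m³/s; C = (221.7·303.4 + 22.50·2050)/244.2 = 464.3 mg/L.

464 mg/L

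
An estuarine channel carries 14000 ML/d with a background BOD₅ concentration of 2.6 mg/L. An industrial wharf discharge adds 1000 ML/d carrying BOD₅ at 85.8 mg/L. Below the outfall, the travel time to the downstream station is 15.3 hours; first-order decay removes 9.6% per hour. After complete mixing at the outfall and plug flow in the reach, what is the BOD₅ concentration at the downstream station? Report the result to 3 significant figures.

Mixed concentration C = ΣQC/ΣQ = (14000·2.600 + 1000·85.80) / 15000 = 122200/15000 = 8.147 mg/L.
9.6%/h lost → k = −ln(1 − 0.096) = 0.1009 h⁻¹.
First-order decay: C = 8.147·exp(−k·t) = 8.147·0.2135 = 1.739 mg/L.

1.74 mg/L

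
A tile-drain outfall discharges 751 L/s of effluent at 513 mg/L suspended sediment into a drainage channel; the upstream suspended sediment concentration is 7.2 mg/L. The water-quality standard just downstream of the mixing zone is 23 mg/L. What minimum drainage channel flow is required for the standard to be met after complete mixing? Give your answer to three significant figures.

23300 L/s

Set C_mix = 23: (Q·7.200 + 751.0·513.0) / (Q + 751.0) = 23
→ Q = 751.0·(513.0 − 23)/(23 − 7.200) = 23290 L/s.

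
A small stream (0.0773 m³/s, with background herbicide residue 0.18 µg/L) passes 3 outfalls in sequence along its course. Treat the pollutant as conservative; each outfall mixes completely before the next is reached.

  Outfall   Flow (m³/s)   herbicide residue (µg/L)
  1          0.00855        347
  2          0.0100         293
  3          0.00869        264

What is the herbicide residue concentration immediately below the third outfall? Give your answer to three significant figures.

Below outfall 1: Q → 0.08585 m³/s, C = (0.07730·0.1800 + 0.008550·347.0)/0.08585 = 34.72 µg/L.
Below outfall 2: Q → 0.09585 m³/s, C = (0.08585·34.72 + 0.01000·293.0)/0.09585 = 61.67 µg/L.
Below outfall 3: Q → 0.1045 m³/s, C = (0.09585·61.67 + 0.008690·264.0)/0.1045 = 78.49 µg/L.

78.5 µg/L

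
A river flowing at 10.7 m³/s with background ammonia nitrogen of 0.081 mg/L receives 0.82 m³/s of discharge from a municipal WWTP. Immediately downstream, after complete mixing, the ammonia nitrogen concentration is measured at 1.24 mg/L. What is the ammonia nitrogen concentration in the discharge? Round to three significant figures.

16.4 mg/L

Mass balance: 10.70·0.08100 + 0.8200·Cₑ = 11.52·1.240
→ Cₑ = (11.52·1.240 − 10.70·0.08100) / 0.8200 = 16.36 mg/L.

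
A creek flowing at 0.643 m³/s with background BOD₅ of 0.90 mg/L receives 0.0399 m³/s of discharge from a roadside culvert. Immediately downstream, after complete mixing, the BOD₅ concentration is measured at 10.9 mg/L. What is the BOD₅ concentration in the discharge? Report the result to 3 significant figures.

Mass balance: 0.6430·0.9000 + 0.03990·Cₑ = 0.6829·10.90
→ Cₑ = (0.6829·10.90 − 0.6430·0.9000) / 0.03990 = 172.1 mg/L.

172 mg/L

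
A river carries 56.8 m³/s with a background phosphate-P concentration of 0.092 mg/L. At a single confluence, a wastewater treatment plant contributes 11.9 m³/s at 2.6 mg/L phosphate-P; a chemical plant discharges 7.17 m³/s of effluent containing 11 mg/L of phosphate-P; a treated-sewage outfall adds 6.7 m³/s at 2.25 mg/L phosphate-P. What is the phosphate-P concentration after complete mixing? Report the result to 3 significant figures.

Mass balance: C = (56.80·0.09200 + 11.90·2.600 + 7.170·11.00 + 6.700·2.250) / 82.57 = 130.1/82.57 = 1.576 mg/L.

1.58 mg/L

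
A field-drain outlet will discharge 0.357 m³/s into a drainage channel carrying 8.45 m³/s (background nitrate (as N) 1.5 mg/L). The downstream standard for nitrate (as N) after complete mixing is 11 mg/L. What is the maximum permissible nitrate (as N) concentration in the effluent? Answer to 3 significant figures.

At the limit, (Qr·Cr + Qe·Cₑ)/(Qr + Qe) = 11:
Cₑ = (8.807·11 − 8.450·1.500) / 0.3570 = 235.9 mg/L.

236 mg/L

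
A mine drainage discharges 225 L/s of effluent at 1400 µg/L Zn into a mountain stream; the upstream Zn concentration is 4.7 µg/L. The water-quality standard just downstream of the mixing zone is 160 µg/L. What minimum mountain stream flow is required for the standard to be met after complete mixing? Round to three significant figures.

1800 L/s

Set C_mix = 160: (Q·4.700 + 225.0·1400) / (Q + 225.0) = 160
→ Q = 225.0·(1400 − 160)/(160 − 4.700) = 1797 L/s.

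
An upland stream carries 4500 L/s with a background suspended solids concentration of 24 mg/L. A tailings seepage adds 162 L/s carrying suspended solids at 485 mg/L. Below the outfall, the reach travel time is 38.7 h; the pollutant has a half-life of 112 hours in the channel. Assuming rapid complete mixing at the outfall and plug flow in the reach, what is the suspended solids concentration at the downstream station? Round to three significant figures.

After mixing, C = (4500·24.00 + 162.0·485.0) / 4662 = 186600/4662 = 40.02 mg/L.
Half-life 112 h → k = ln 2 / 112 = 0.006189 h⁻¹ = 0.1485 d⁻¹.
After decay, C = 40.02 × e^(−kt) = 40.02 × 0.7870 = 31.50 mg/L.

31.5 mg/L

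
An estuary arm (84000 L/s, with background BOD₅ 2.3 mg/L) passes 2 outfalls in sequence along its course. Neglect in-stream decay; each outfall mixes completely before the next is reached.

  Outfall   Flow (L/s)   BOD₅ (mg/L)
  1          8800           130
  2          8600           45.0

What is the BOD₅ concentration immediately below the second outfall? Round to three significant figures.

Below outfall 1: Q → 92800 L/s, C = (84000·2.300 + 8800·130.0)/92800 = 14.41 mg/L.
Below outfall 2: Q → 101400 L/s, C = (92800·14.41 + 8600·45.00)/101400 = 17.00 mg/L.

17.0 mg/L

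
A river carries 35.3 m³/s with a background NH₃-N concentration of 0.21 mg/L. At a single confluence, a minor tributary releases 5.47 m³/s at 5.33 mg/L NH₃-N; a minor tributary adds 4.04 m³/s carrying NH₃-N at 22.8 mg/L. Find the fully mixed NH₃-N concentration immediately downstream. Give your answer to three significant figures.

2.87 mg/L

Mixed concentration C = ΣQC/ΣQ = (35.30·0.2100 + 5.470·5.330 + 4.040·22.80) / 44.81 = 128.7/44.81 = 2.872 mg/L.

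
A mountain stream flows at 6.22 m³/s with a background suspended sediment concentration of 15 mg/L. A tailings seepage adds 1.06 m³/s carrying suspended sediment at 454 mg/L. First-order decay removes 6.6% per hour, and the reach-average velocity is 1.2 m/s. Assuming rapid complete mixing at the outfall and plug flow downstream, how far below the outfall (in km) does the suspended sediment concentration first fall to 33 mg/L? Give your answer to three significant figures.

55.2 km

Flow-weighted average: C = (6.220·15.00 + 1.060·454.0) / 7.280 = 574.5/7.280 = 78.92 mg/L.
6.6%/h lost → k = −ln(1 − 0.066) = 0.06828 h⁻¹.
Set 78.92·exp(−k·t) = 33 → t = ln(78.92/33)/k = 45970 s = 12.77 h.
Distance = v·t = 1.2·45970 = 55170 m = 55.17 km.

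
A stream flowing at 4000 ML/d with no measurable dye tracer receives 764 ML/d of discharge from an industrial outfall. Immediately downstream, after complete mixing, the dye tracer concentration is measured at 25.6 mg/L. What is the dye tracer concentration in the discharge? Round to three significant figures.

160 mg/L

Mass balance: 4000·0 + 764.0·Cₑ = 4764·25.60
→ Cₑ = (4764·25.60 − 4000·0) / 764.0 = 159.6 mg/L.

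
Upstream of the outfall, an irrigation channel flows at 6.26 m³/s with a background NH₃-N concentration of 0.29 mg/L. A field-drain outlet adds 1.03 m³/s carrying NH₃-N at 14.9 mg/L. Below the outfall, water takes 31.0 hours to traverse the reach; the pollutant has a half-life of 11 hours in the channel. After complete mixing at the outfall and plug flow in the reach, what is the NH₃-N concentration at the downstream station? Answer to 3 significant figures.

Mass balance: C = (6.260·0.2900 + 1.030·14.90) / 7.290 = 17.16/7.290 = 2.354 mg/L.
Half-life 11 h → k = ln 2 / 11 = 0.06301 h⁻¹ = 1.512 d⁻¹.
First-order decay: C = 2.354·exp(−k·t) = 2.354·0.1418 = 0.3338 mg/L.

0.334 mg/L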